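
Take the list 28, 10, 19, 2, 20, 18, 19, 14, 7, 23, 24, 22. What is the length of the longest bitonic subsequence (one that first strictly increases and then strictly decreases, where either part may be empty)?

6

inc[i] = longest strictly increasing subsequence ending at i; dec[i] = longest strictly decreasing subsequence starting at i:
i:      1  2  3  4  5  6  7  8  9 10 11 12
a[i]:  28 10 19  2 20 18 19 14  7 23 24 22
inc:    1  1  2  1  3  2  3  2  2  4  5  4
dec:    5  2  4  1  4  3  3  2  1  2  2  1
Best peak at i=5 (value 20): inc=3, dec=4, length 3+4−1 = 6.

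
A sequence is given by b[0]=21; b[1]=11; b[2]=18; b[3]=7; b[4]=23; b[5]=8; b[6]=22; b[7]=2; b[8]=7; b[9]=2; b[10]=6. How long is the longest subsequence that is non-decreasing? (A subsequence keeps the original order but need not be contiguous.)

3

Track the smallest tail for each achievable length (allowing ties):
21 → extends → [21]
11 → replaces 21 → [11]
18 → extends → [11, 18]
7 → replaces 11 → [7, 18]
23 → extends → [7, 18, 23]
8 → replaces 18 → [7, 8, 23]
22 → replaces 23 → [7, 8, 22]
2 → replaces 7 → [2, 8, 22]
7 → replaces 8 → [2, 7, 22]
2 → replaces 7 → [2, 2, 22]
6 → replaces 22 → [2, 2, 6]
Three tails, so the longest non-decreasing subsequence has length 3 (e.g. 11, 18, 23).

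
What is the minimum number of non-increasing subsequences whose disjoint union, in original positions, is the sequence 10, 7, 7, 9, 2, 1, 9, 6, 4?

Place each on the leftmost legal pile:
10 → new pile 1 (tops now [10])
7 → pile 1 (tops now [7])
7 → pile 1 (tops now [7])
9 → new pile 2 (tops now [7, 9])
2 → pile 1 (tops now [2, 9])
1 → pile 1 (tops now [1, 9])
9 → pile 2 (tops now [1, 9])
6 → pile 2 (tops now [1, 6])
4 → pile 2 (tops now [1, 4])
Two piles.

2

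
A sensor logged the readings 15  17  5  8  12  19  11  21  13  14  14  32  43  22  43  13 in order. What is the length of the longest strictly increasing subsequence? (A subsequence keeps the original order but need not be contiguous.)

Let dp[i] be the length of the longest such subsequence ending at index i:
i:      1  2  3  4  5  6  7  8  9 10 11 12 13 14 15 16
a[i]:  15 17  5  8 12 19 11 21 13 14 14 32 43 22 43 13
dp:     1  2  1  2  3  4  3  5  4  5  5  6  7  6  7  4
Maximum dp value is 7.

7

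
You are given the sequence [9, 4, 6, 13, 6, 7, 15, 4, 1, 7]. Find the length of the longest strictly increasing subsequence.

4

Track the smallest tail for each achievable length (strict):
9 → extends → [9]
4 → replaces 9 → [4]
6 → extends → [4, 6]
13 → extends → [4, 6, 13]
6 → already a tail → [4, 6, 13]
7 → replaces 13 → [4, 6, 7]
15 → extends → [4, 6, 7, 15]
4 → already a tail → [4, 6, 7, 15]
1 → replaces 4 → [1, 6, 7, 15]
7 → already a tail → [1, 6, 7, 15]
Four tails, so the longest strictly increasing subsequence has length 4 (e.g. 4, 6, 13, 15).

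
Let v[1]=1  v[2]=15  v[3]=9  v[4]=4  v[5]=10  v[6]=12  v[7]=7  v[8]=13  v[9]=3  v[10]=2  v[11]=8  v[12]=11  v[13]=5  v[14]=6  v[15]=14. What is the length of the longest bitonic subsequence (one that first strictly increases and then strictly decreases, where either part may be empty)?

inc[i] = longest strictly increasing subsequence ending at i; dec[i] = longest strictly decreasing subsequence starting at i:
i:      1  2  3  4  5  6  7  8  9 10 11 12 13 14 15
v[i]:   1 15  9  4 10 12  7 13  3  2  8 11  5  6 14
inc:    1  2  2  2  3  4  3  5  2  2  4  5  3  4  6
dec:    1  5  4  3  4  4  3  3  2  1  2  2  1  1  1
Best peak at i=6 (value 12): inc=4, dec=4, length 4+4−1 = 7.

7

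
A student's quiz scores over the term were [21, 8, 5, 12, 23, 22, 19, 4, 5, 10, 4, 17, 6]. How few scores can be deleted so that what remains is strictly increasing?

9

Fewest deletions = n − (longest strictly increasing subsequence).
i:      1  2  3  4  5  6  7  8  9 10 11 12 13
a[i]:  21  8  5 12 23 22 19  4  5 10  4 17  6
dp:     1  1  1  2  3  3  3  1  2  3  1  4  3
max dp = 4, so deletions = 13 − 4 = 9.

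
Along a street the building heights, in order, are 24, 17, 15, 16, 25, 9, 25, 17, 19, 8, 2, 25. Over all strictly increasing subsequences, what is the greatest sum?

Let S[i] be the best sum of a strictly increasing subsequence ending at i:
i:      1  2  3  4  5  6  7  8  9 10 11 12
a[i]:  24 17 15 16 25  9 25 17 19  8  2 25
S:     24 17 15 31 56  9 56 48 67  8  2 92
Maximum is 92 (e.g. 15 + 16 + 17 + 19 + 25).

92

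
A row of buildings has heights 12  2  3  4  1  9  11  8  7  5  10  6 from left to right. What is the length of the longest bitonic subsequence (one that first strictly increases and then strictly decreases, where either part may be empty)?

8

inc[i] = longest strictly increasing subsequence ending at i; dec[i] = longest strictly decreasing subsequence starting at i:
i:      1  2  3  4  5  6  7  8  9 10 11 12
a[i]:  12  2  3  4  1  9 11  8  7  5 10  6
inc:    1  1  2  3  1  4  5  4  4  4  5  5
dec:    5  2  2  2  1  4  4  3  2  1  2  1
Best peak at i=7 (value 11): inc=5, dec=4, length 5+4−1 = 8.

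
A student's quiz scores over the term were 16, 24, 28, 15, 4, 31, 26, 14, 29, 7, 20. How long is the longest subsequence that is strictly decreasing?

4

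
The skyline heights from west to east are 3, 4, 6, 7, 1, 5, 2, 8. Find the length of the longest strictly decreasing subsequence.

3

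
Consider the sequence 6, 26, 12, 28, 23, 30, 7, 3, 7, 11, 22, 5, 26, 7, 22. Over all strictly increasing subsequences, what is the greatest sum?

90

Let S[i] be the best sum of a strictly increasing subsequence ending at i:
i:      1  2  3  4  5  6  7  8  9 10 11 12 13 14 15
a[i]:   6 26 12 28 23 30  7  3  7 11 22  5 26  7 22
S:      6 32 18 60 41 90 13  3 13 24 46  8 72 15 46
Maximum is 90 (e.g. 6 + 26 + 28 + 30).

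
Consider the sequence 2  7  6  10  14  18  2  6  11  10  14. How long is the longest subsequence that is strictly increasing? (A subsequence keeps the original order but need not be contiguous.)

5

Track the smallest tail for each achievable length (strict):
2 → extends → [2]
7 → extends → [2, 7]
6 → replaces 7 → [2, 6]
10 → extends → [2, 6, 10]
14 → extends → [2, 6, 10, 14]
18 → extends → [2, 6, 10, 14, 18]
2 → already a tail → [2, 6, 10, 14, 18]
6 → already a tail → [2, 6, 10, 14, 18]
11 → replaces 14 → [2, 6, 10, 11, 18]
10 → already a tail → [2, 6, 10, 11, 18]
14 → replaces 18 → [2, 6, 10, 11, 14]
Five tails, so the longest strictly increasing subsequence has length 5 (e.g. 2, 7, 10, 14, 18).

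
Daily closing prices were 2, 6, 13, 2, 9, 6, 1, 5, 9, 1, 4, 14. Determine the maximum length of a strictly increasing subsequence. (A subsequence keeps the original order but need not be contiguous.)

4

Track the smallest tail for each achievable length (strict):
2 → extends → [2]
6 → extends → [2, 6]
13 → extends → [2, 6, 13]
2 → already a tail → [2, 6, 13]
9 → replaces 13 → [2, 6, 9]
6 → already a tail → [2, 6, 9]
1 → replaces 2 → [1, 6, 9]
5 → replaces 6 → [1, 5, 9]
9 → already a tail → [1, 5, 9]
1 → already a tail → [1, 5, 9]
4 → replaces 5 → [1, 4, 9]
14 → extends → [1, 4, 9, 14]
Four tails, so the longest strictly increasing subsequence has length 4 (e.g. 2, 6, 13, 14).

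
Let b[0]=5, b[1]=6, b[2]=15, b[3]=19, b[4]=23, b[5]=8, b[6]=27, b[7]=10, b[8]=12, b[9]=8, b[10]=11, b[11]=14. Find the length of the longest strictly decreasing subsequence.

3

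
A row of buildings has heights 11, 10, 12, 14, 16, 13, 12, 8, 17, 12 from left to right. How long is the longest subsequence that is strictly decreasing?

4

Negate each value so 'decreasing' becomes 'increasing', then run patience tails on the negated sequence:
-11 → extends → [-11]
-10 → extends → [-11, -10]
-12 → replaces -11 → [-12, -10]
-14 → replaces -12 → [-14, -10]
-16 → replaces -14 → [-16, -10]
-13 → replaces -10 → [-16, -13]
-12 → extends → [-16, -13, -12]
-8 → extends → [-16, -13, -12, -8]
-17 → replaces -16 → [-17, -13, -12, -8]
-12 → already a tail → [-17, -13, -12, -8]
Four tails, so the longest strictly decreasing subsequence of the original has length 4.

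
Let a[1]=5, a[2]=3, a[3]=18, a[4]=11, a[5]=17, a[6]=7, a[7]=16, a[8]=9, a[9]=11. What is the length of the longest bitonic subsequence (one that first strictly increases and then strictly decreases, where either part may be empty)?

5

inc[i] = longest strictly increasing subsequence ending at i; dec[i] = longest strictly decreasing subsequence starting at i:
i:      1  2  3  4  5  6  7  8  9
a[i]:   5  3 18 11 17  7 16  9 11
inc:    1  1  2  2  3  2  3  3  4
dec:    2  1  4  2  3  1  2  1  1
Best peak at i=3 (value 18): inc=2, dec=4, length 2+4−1 = 5.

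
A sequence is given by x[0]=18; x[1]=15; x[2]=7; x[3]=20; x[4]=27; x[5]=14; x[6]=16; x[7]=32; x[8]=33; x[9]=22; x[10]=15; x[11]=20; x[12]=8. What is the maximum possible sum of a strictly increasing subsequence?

Let S[i] be the best sum of a strictly increasing subsequence ending at i:
i:       0   1   2   3   4   5   6   7   8   9  10  11  12
x[i]:   18  15   7  20  27  14  16  32  33  22  15  20   8
S:      18  15   7  38  65  21  37  97 130  60  36  57  15
Maximum is 130 (e.g. 18 + 20 + 27 + 32 + 33).

130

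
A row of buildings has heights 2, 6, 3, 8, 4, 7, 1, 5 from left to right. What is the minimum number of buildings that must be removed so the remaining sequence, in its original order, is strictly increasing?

4

Fewest deletions = n − (longest strictly increasing subsequence).
Patience tails:
2 → extends → [2]
6 → extends → [2, 6]
3 → replaces 6 → [2, 3]
8 → extends → [2, 3, 8]
4 → replaces 8 → [2, 3, 4]
7 → extends → [2, 3, 4, 7]
1 → replaces 2 → [1, 3, 4, 7]
5 → replaces 7 → [1, 3, 4, 5]
Longest strictly increasing subsequence has length 4, so deletions = 8 − 4 = 4.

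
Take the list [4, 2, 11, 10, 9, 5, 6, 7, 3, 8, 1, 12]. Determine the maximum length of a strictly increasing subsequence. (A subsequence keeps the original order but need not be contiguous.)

Track the smallest tail for each achievable length (strict):
4 → extends → [4]
2 → replaces 4 → [2]
11 → extends → [2, 11]
10 → replaces 11 → [2, 10]
9 → replaces 10 → [2, 9]
5 → replaces 9 → [2, 5]
6 → extends → [2, 5, 6]
7 → extends → [2, 5, 6, 7]
3 → replaces 5 → [2, 3, 6, 7]
8 → extends → [2, 3, 6, 7, 8]
1 → replaces 2 → [1, 3, 6, 7, 8]
12 → extends → [1, 3, 6, 7, 8, 12]
Six tails, so the longest strictly increasing subsequence has length 6 (e.g. 4, 5, 6, 7, 8, 12).

6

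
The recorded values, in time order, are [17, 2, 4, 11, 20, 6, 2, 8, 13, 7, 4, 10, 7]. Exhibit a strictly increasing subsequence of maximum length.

Patience tails give the LIS length; then backtrack through the dp parents:
17 → extends → [17]
2 → replaces 17 → [2]
4 → extends → [2, 4]
11 → extends → [2, 4, 11]
20 → extends → [2, 4, 11, 20]
6 → replaces 11 → [2, 4, 6, 20]
2 → already a tail → [2, 4, 6, 20]
8 → replaces 20 → [2, 4, 6, 8]
13 → extends → [2, 4, 6, 8, 13]
7 → replaces 8 → [2, 4, 6, 7, 13]
4 → already a tail → [2, 4, 6, 7, 13]
10 → replaces 13 → [2, 4, 6, 7, 10]
7 → already a tail → [2, 4, 6, 7, 10]
Length 5; one witness is 2, 4, 6, 8, 13.

2, 4, 6, 8, 13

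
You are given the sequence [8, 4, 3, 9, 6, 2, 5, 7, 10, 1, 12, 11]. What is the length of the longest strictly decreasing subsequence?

5

Negate each value so 'decreasing' becomes 'increasing', then run patience tails on the negated sequence:
-8 → extends → [-8]
-4 → extends → [-8, -4]
-3 → extends → [-8, -4, -3]
-9 → replaces -8 → [-9, -4, -3]
-6 → replaces -4 → [-9, -6, -3]
-2 → extends → [-9, -6, -3, -2]
-5 → replaces -3 → [-9, -6, -5, -2]
-7 → replaces -6 → [-9, -7, -5, -2]
-10 → replaces -9 → [-10, -7, -5, -2]
-1 → extends → [-10, -7, -5, -2, -1]
-12 → replaces -10 → [-12, -7, -5, -2, -1]
-11 → replaces -7 → [-12, -11, -5, -2, -1]
Five tails, so the longest strictly decreasing subsequence of the original has length 5.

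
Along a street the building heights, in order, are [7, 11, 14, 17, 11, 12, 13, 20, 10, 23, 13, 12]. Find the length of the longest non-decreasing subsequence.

7

Track the smallest tail for each achievable length (allowing ties):
7 → extends → [7]
11 → extends → [7, 11]
14 → extends → [7, 11, 14]
17 → extends → [7, 11, 14, 17]
11 → replaces 14 → [7, 11, 11, 17]
12 → replaces 17 → [7, 11, 11, 12]
13 → extends → [7, 11, 11, 12, 13]
20 → extends → [7, 11, 11, 12, 13, 20]
10 → replaces 11 → [7, 10, 11, 12, 13, 20]
23 → extends → [7, 10, 11, 12, 13, 20, 23]
13 → replaces 20 → [7, 10, 11, 12, 13, 13, 23]
12 → replaces 13 → [7, 10, 11, 12, 12, 13, 23]
Seven tails, so the longest non-decreasing subsequence has length 7 (e.g. 7, 11, 11, 12, 13, 20, 23).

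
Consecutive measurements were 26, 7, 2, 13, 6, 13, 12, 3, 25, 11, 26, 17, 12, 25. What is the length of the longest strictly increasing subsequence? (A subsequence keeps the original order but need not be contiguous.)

Track the smallest tail for each achievable length (strict):
26 → extends → [26]
7 → replaces 26 → [7]
2 → replaces 7 → [2]
13 → extends → [2, 13]
6 → replaces 13 → [2, 6]
13 → extends → [2, 6, 13]
12 → replaces 13 → [2, 6, 12]
3 → replaces 6 → [2, 3, 12]
25 → extends → [2, 3, 12, 25]
11 → replaces 12 → [2, 3, 11, 25]
26 → extends → [2, 3, 11, 25, 26]
17 → replaces 25 → [2, 3, 11, 17, 26]
12 → replaces 17 → [2, 3, 11, 12, 26]
25 → replaces 26 → [2, 3, 11, 12, 25]
Five tails, so the longest strictly increasing subsequence has length 5 (e.g. 2, 6, 13, 25, 26).

5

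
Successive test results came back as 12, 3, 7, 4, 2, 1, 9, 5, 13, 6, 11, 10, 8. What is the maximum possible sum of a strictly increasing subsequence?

32

Let S[i] be the best sum of a strictly increasing subsequence ending at i:
i:      1  2  3  4  5  6  7  8  9 10 11 12 13
a[i]:  12  3  7  4  2  1  9  5 13  6 11 10  8
S:     12  3 10  7  2  1 19 12 32 18 30 29 26
Maximum is 32 (e.g. 3 + 7 + 9 + 13).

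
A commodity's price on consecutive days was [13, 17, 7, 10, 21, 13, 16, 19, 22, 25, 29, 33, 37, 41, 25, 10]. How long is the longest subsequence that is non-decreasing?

11

Track the smallest tail for each achievable length (allowing ties):
13 → extends → [13]
17 → extends → [13, 17]
7 → replaces 13 → [7, 17]
10 → replaces 17 → [7, 10]
21 → extends → [7, 10, 21]
13 → replaces 21 → [7, 10, 13]
16 → extends → [7, 10, 13, 16]
19 → extends → [7, 10, 13, 16, 19]
22 → extends → [7, 10, 13, 16, 19, 22]
25 → extends → [7, 10, 13, 16, 19, 22, 25]
29 → extends → [7, 10, 13, 16, 19, 22, 25, 29]
33 → extends → [7, 10, 13, 16, 19, 22, 25, 29, 33]
37 → extends → [7, 10, 13, 16, 19, 22, 25, 29, 33, 37]
41 → extends → [7, 10, 13, 16, 19, 22, 25, 29, 33, 37, 41]
25 → replaces 29 → [7, 10, 13, 16, 19, 22, 25, 25, 33, 37, 41]
10 → replaces 13 → [7, 10, 10, 16, 19, 22, 25, 25, 33, 37, 41]
Eleven tails, so the longest non-decreasing subsequence has length 11 (e.g. 7, 10, 13, 16, 19, 22, 25, 29, 33, 37, 41).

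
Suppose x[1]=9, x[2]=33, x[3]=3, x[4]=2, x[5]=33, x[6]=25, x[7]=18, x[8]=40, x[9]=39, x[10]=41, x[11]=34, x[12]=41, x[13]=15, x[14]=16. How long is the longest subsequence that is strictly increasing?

4

Let dp[i] be the length of the longest such subsequence ending at index i:
i:      1  2  3  4  5  6  7  8  9 10 11 12 13 14
x[i]:   9 33  3  2 33 25 18 40 39 41 34 41 15 16
dp:     1  2  1  1  2  2  2  3  3  4  3  4  2  3
Maximum dp value is 4.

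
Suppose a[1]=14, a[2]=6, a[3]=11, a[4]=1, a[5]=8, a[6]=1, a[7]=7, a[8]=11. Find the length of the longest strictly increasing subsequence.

3

Track the smallest tail for each achievable length (strict):
14 → extends → [14]
6 → replaces 14 → [6]
11 → extends → [6, 11]
1 → replaces 6 → [1, 11]
8 → replaces 11 → [1, 8]
1 → already a tail → [1, 8]
7 → replaces 8 → [1, 7]
11 → extends → [1, 7, 11]
Three tails, so the longest strictly increasing subsequence has length 3 (e.g. 6, 8, 11).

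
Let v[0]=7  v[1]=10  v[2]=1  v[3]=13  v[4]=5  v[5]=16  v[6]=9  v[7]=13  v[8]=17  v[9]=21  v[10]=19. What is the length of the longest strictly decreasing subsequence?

Negate each value so 'decreasing' becomes 'increasing', then run patience tails on the negated sequence:
-7 → extends → [-7]
-10 → replaces -7 → [-10]
-1 → extends → [-10, -1]
-13 → replaces -10 → [-13, -1]
-5 → replaces -1 → [-13, -5]
-16 → replaces -13 → [-16, -5]
-9 → replaces -5 → [-16, -9]
-13 → replaces -9 → [-16, -13]
-17 → replaces -16 → [-17, -13]
-21 → replaces -17 → [-21, -13]
-19 → replaces -13 → [-21, -19]
Two tails, so the longest strictly decreasing subsequence of the original has length 2.

2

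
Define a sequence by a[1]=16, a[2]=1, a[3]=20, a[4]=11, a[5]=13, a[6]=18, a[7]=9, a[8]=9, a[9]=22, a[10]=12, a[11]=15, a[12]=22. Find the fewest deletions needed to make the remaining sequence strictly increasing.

Fewest deletions = n − (longest strictly increasing subsequence).
Patience tails:
16 → extends → [16]
1 → replaces 16 → [1]
20 → extends → [1, 20]
11 → replaces 20 → [1, 11]
13 → extends → [1, 11, 13]
18 → extends → [1, 11, 13, 18]
9 → replaces 11 → [1, 9, 13, 18]
9 → already a tail → [1, 9, 13, 18]
22 → extends → [1, 9, 13, 18, 22]
12 → replaces 13 → [1, 9, 12, 18, 22]
15 → replaces 18 → [1, 9, 12, 15, 22]
22 → already a tail → [1, 9, 12, 15, 22]
Longest strictly increasing subsequence has length 5, so deletions = 12 − 5 = 7.

7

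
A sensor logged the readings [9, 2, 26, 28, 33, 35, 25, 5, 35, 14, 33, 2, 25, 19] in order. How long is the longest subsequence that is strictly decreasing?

4

Let dp[i] be the longest strictly decreasing subsequence ending at i:
i:      1  2  3  4  5  6  7  8  9 10 11 12 13 14
a[i]:   9  2 26 28 33 35 25  5 35 14 33  2 25 19
dp:     1  2  1  1  1  1  2  3  1  3  2  4  3  4
Maximum is 4.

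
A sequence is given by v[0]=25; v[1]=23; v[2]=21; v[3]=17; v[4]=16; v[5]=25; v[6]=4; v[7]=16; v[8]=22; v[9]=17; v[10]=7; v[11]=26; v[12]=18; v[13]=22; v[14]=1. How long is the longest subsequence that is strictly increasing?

5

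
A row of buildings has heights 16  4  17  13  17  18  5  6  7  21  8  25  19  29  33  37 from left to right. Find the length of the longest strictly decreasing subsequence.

3

Negate each value so 'decreasing' becomes 'increasing', then run patience tails on the negated sequence:
-16 → extends → [-16]
-4 → extends → [-16, -4]
-17 → replaces -16 → [-17, -4]
-13 → replaces -4 → [-17, -13]
-17 → already a tail → [-17, -13]
-18 → replaces -17 → [-18, -13]
-5 → extends → [-18, -13, -5]
-6 → replaces -5 → [-18, -13, -6]
-7 → replaces -6 → [-18, -13, -7]
-21 → replaces -18 → [-21, -13, -7]
-8 → replaces -7 → [-21, -13, -8]
-25 → replaces -21 → [-25, -13, -8]
-19 → replaces -13 → [-25, -19, -8]
-29 → replaces -25 → [-29, -19, -8]
-33 → replaces -29 → [-33, -19, -8]
-37 → replaces -33 → [-37, -19, -8]
Three tails, so the longest strictly decreasing subsequence of the original has length 3.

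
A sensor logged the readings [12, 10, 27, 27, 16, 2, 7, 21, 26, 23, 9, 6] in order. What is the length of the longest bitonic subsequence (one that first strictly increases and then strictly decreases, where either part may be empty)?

inc[i] = longest strictly increasing subsequence ending at i; dec[i] = longest strictly decreasing subsequence starting at i:
i:      1  2  3  4  5  6  7  8  9 10 11 12
a[i]:  12 10 27 27 16  2  7 21 26 23  9  6
inc:    1  1  2  2  2  1  2  3  4  4  3  2
dec:    4  3  5  5  3  1  2  3  4  3  2  1
Best peak at i=9 (value 26): inc=4, dec=4, length 4+4−1 = 7.

7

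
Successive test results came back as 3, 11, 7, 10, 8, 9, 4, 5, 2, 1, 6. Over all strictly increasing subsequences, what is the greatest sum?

Let S[i] be the best sum of a strictly increasing subsequence ending at i:
i:      1  2  3  4  5  6  7  8  9 10 11
a[i]:   3 11  7 10  8  9  4  5  2  1  6
S:      3 14 10 20 18 27  7 12  2  1 18
Maximum is 27 (e.g. 3 + 7 + 8 + 9).

27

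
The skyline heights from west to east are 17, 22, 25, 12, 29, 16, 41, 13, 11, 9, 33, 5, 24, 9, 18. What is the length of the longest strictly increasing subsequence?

5

Track the smallest tail for each achievable length (strict):
17 → extends → [17]
22 → extends → [17, 22]
25 → extends → [17, 22, 25]
12 → replaces 17 → [12, 22, 25]
29 → extends → [12, 22, 25, 29]
16 → replaces 22 → [12, 16, 25, 29]
41 → extends → [12, 16, 25, 29, 41]
13 → replaces 16 → [12, 13, 25, 29, 41]
11 → replaces 12 → [11, 13, 25, 29, 41]
9 → replaces 11 → [9, 13, 25, 29, 41]
33 → replaces 41 → [9, 13, 25, 29, 33]
5 → replaces 9 → [5, 13, 25, 29, 33]
24 → replaces 25 → [5, 13, 24, 29, 33]
9 → replaces 13 → [5, 9, 24, 29, 33]
18 → replaces 24 → [5, 9, 18, 29, 33]
Five tails, so the longest strictly increasing subsequence has length 5 (e.g. 17, 22, 25, 29, 41).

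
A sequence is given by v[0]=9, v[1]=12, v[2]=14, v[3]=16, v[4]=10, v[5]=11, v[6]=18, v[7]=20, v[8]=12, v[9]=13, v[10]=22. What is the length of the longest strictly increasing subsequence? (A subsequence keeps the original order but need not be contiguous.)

Track the smallest tail for each achievable length (strict):
9 → extends → [9]
12 → extends → [9, 12]
14 → extends → [9, 12, 14]
16 → extends → [9, 12, 14, 16]
10 → replaces 12 → [9, 10, 14, 16]
11 → replaces 14 → [9, 10, 11, 16]
18 → extends → [9, 10, 11, 16, 18]
20 → extends → [9, 10, 11, 16, 18, 20]
12 → replaces 16 → [9, 10, 11, 12, 18, 20]
13 → replaces 18 → [9, 10, 11, 12, 13, 20]
22 → extends → [9, 10, 11, 12, 13, 20, 22]
Seven tails, so the longest strictly increasing subsequence has length 7 (e.g. 9, 12, 14, 16, 18, 20, 22).

7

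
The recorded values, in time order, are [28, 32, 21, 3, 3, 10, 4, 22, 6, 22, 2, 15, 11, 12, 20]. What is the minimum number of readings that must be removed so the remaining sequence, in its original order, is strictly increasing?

9

Fewest deletions = n − (longest strictly increasing subsequence).
Patience tails:
28 → extends → [28]
32 → extends → [28, 32]
21 → replaces 28 → [21, 32]
3 → replaces 21 → [3, 32]
3 → already a tail → [3, 32]
10 → replaces 32 → [3, 10]
4 → replaces 10 → [3, 4]
22 → extends → [3, 4, 22]
6 → replaces 22 → [3, 4, 6]
22 → extends → [3, 4, 6, 22]
2 → replaces 3 → [2, 4, 6, 22]
15 → replaces 22 → [2, 4, 6, 15]
11 → replaces 15 → [2, 4, 6, 11]
12 → extends → [2, 4, 6, 11, 12]
20 → extends → [2, 4, 6, 11, 12, 20]
Longest strictly increasing subsequence has length 6, so deletions = 15 − 6 = 9.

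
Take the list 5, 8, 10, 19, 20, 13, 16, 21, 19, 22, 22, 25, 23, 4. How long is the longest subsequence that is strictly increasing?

Track the smallest tail for each achievable length (strict):
5 → extends → [5]
8 → extends → [5, 8]
10 → extends → [5, 8, 10]
19 → extends → [5, 8, 10, 19]
20 → extends → [5, 8, 10, 19, 20]
13 → replaces 19 → [5, 8, 10, 13, 20]
16 → replaces 20 → [5, 8, 10, 13, 16]
21 → extends → [5, 8, 10, 13, 16, 21]
19 → replaces 21 → [5, 8, 10, 13, 16, 19]
22 → extends → [5, 8, 10, 13, 16, 19, 22]
22 → already a tail → [5, 8, 10, 13, 16, 19, 22]
25 → extends → [5, 8, 10, 13, 16, 19, 22, 25]
23 → replaces 25 → [5, 8, 10, 13, 16, 19, 22, 23]
4 → replaces 5 → [4, 8, 10, 13, 16, 19, 22, 23]
Eight tails, so the longest strictly increasing subsequence has length 8 (e.g. 5, 8, 10, 19, 20, 21, 22, 25).

8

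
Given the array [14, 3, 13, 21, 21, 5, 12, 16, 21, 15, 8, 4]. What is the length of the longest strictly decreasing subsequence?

Let dp[i] be the longest strictly decreasing subsequence ending at i:
i:      1  2  3  4  5  6  7  8  9 10 11 12
a[i]:  14  3 13 21 21  5 12 16 21 15  8  4
dp:     1  2  2  1  1  3  3  2  1  3  4  5
Maximum is 5.

5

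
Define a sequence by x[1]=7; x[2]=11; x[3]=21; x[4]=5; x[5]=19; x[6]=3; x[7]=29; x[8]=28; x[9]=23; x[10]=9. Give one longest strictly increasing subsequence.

Patience tails give the LIS length; then backtrack through the dp parents:
7 → extends → [7]
11 → extends → [7, 11]
21 → extends → [7, 11, 21]
5 → replaces 7 → [5, 11, 21]
19 → replaces 21 → [5, 11, 19]
3 → replaces 5 → [3, 11, 19]
29 → extends → [3, 11, 19, 29]
28 → replaces 29 → [3, 11, 19, 28]
23 → replaces 28 → [3, 11, 19, 23]
9 → replaces 11 → [3, 9, 19, 23]
Length 4; one witness is 7, 11, 21, 29.

7, 11, 21, 29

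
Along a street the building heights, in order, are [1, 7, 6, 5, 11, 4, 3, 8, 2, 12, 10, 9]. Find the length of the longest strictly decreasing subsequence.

6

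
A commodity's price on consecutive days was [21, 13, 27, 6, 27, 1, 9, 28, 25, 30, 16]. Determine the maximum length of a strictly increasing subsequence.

Track the smallest tail for each achievable length (strict):
21 → extends → [21]
13 → replaces 21 → [13]
27 → extends → [13, 27]
6 → replaces 13 → [6, 27]
27 → already a tail → [6, 27]
1 → replaces 6 → [1, 27]
9 → replaces 27 → [1, 9]
28 → extends → [1, 9, 28]
25 → replaces 28 → [1, 9, 25]
30 → extends → [1, 9, 25, 30]
16 → replaces 25 → [1, 9, 16, 30]
Four tails, so the longest strictly increasing subsequence has length 4 (e.g. 21, 27, 28, 30).

4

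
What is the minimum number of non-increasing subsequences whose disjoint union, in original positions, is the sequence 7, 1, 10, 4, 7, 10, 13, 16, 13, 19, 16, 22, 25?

The minimum number of non-increasing subsequences covering a sequence equals the length of its longest strictly increasing subsequence.
LIS length is 9 (e.g. 1, 4, 7, 10, 13, 16, 19, 22, 25), so 9 piles are needed.

9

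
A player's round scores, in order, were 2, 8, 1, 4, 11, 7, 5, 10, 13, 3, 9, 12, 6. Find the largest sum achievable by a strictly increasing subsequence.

36

Let S[i] be the best sum of a strictly increasing subsequence ending at i:
i:      1  2  3  4  5  6  7  8  9 10 11 12 13
a[i]:   2  8  1  4 11  7  5 10 13  3  9 12  6
S:      2 10  1  6 21 13 11 23 36  5 22 35 17
Maximum is 36 (e.g. 2 + 4 + 7 + 10 + 13).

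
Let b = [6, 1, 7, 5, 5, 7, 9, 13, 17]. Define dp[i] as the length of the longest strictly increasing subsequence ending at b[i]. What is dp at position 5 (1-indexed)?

dp[i] = 1 + max{dp[j] : j<i, b[j]<b[i]} (or 1 if no such j):
i:      1  2  3  4  5  6  7  8  9
b[i]:   6  1  7  5  5  7  9 13 17
dp:     1  1  2  2  2  3  4  5  6
At index 5 the value is 2.

2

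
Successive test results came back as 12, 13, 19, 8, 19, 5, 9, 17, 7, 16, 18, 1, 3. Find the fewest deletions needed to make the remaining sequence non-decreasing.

9

Fewest deletions = n − (longest non-decreasing subsequence).
Patience tails:
12 → extends → [12]
13 → extends → [12, 13]
19 → extends → [12, 13, 19]
8 → replaces 12 → [8, 13, 19]
19 → extends → [8, 13, 19, 19]
5 → replaces 8 → [5, 13, 19, 19]
9 → replaces 13 → [5, 9, 19, 19]
17 → replaces 19 → [5, 9, 17, 19]
7 → replaces 9 → [5, 7, 17, 19]
16 → replaces 17 → [5, 7, 16, 19]
18 → replaces 19 → [5, 7, 16, 18]
1 → replaces 5 → [1, 7, 16, 18]
3 → replaces 7 → [1, 3, 16, 18]
Longest non-decreasing subsequence has length 4, so deletions = 13 − 4 = 9.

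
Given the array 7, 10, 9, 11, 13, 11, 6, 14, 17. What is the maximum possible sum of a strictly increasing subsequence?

Let S[i] be the best sum of a strictly increasing subsequence ending at i:
i:      1  2  3  4  5  6  7  8  9
a[i]:   7 10  9 11 13 11  6 14 17
S:      7 17 16 28 41 28  6 55 72
Maximum is 72 (e.g. 7 + 10 + 11 + 13 + 14 + 17).

72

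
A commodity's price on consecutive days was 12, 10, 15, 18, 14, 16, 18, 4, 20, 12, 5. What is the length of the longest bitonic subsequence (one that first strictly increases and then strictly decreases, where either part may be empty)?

inc[i] = longest strictly increasing subsequence ending at i; dec[i] = longest strictly decreasing subsequence starting at i:
i:      1  2  3  4  5  6  7  8  9 10 11
a[i]:  12 10 15 18 14 16 18  4 20 12  5
inc:    1  1  2  3  2  3  4  1  5  2  2
dec:    3  2  4  4  3  3  3  1  3  2  1
Best peak at i=9 (value 20): inc=5, dec=3, length 5+3−1 = 7.

7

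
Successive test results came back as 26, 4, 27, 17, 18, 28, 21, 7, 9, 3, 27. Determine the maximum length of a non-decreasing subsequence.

Let dp[i] be the length of the longest such subsequence ending at index i:
i:      1  2  3  4  5  6  7  8  9 10 11
a[i]:  26  4 27 17 18 28 21  7  9  3 27
dp:     1  1  2  2  3  4  4  2  3  1  5
Maximum dp value is 5.

5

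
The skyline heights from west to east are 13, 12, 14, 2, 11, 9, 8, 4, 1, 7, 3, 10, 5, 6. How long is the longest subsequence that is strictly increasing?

4

Track the smallest tail for each achievable length (strict):
13 → extends → [13]
12 → replaces 13 → [12]
14 → extends → [12, 14]
2 → replaces 12 → [2, 14]
11 → replaces 14 → [2, 11]
9 → replaces 11 → [2, 9]
8 → replaces 9 → [2, 8]
4 → replaces 8 → [2, 4]
1 → replaces 2 → [1, 4]
7 → extends → [1, 4, 7]
3 → replaces 4 → [1, 3, 7]
10 → extends → [1, 3, 7, 10]
5 → replaces 7 → [1, 3, 5, 10]
6 → replaces 10 → [1, 3, 5, 6]
Four tails, so the longest strictly increasing subsequence has length 4 (e.g. 2, 4, 7, 10).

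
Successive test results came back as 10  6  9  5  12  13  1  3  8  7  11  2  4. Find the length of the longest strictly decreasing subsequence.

5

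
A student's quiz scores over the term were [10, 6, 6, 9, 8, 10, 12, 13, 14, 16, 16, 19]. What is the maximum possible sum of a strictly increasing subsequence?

Let S[i] be the best sum of a strictly increasing subsequence ending at i:
i:      1  2  3  4  5  6  7  8  9 10 11 12
a[i]:  10  6  6  9  8 10 12 13 14 16 16 19
S:     10  6  6 15 14 25 37 50 64 80 80 99
Maximum is 99 (e.g. 6 + 9 + 10 + 12 + 13 + 14 + 16 + 19).

99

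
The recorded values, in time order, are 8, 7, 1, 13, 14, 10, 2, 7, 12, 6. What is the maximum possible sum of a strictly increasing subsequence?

35

Let S[i] be the best sum of a strictly increasing subsequence ending at i:
i:      1  2  3  4  5  6  7  8  9 10
a[i]:   8  7  1 13 14 10  2  7 12  6
S:      8  7  1 21 35 18  3 10 30  9
Maximum is 35 (e.g. 8 + 13 + 14).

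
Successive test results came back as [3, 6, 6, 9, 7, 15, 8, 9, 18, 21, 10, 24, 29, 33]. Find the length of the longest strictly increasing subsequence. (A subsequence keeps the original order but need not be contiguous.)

Track the smallest tail for each achievable length (strict):
3 → extends → [3]
6 → extends → [3, 6]
6 → already a tail → [3, 6]
9 → extends → [3, 6, 9]
7 → replaces 9 → [3, 6, 7]
15 → extends → [3, 6, 7, 15]
8 → replaces 15 → [3, 6, 7, 8]
9 → extends → [3, 6, 7, 8, 9]
18 → extends → [3, 6, 7, 8, 9, 18]
21 → extends → [3, 6, 7, 8, 9, 18, 21]
10 → replaces 18 → [3, 6, 7, 8, 9, 10, 21]
24 → extends → [3, 6, 7, 8, 9, 10, 21, 24]
29 → extends → [3, 6, 7, 8, 9, 10, 21, 24, 29]
33 → extends → [3, 6, 7, 8, 9, 10, 21, 24, 29, 33]
Ten tails, so the longest strictly increasing subsequence has length 10 (e.g. 3, 6, 7, 8, 9, 18, 21, 24, 29, 33).

10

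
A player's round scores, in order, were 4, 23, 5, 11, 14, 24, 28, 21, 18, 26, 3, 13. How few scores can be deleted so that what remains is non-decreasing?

6

Fewest deletions = n − (longest non-decreasing subsequence).
Patience tails:
4 → extends → [4]
23 → extends → [4, 23]
5 → replaces 23 → [4, 5]
11 → extends → [4, 5, 11]
14 → extends → [4, 5, 11, 14]
24 → extends → [4, 5, 11, 14, 24]
28 → extends → [4, 5, 11, 14, 24, 28]
21 → replaces 24 → [4, 5, 11, 14, 21, 28]
18 → replaces 21 → [4, 5, 11, 14, 18, 28]
26 → replaces 28 → [4, 5, 11, 14, 18, 26]
3 → replaces 4 → [3, 5, 11, 14, 18, 26]
13 → replaces 14 → [3, 5, 11, 13, 18, 26]
Longest non-decreasing subsequence has length 6, so deletions = 12 − 6 = 6.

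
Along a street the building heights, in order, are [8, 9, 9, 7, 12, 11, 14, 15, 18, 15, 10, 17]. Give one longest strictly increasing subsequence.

8, 9, 12, 14, 15, 18

Patience tails give the LIS length; then backtrack through the dp parents:
8 → extends → [8]
9 → extends → [8, 9]
9 → already a tail → [8, 9]
7 → replaces 8 → [7, 9]
12 → extends → [7, 9, 12]
11 → replaces 12 → [7, 9, 11]
14 → extends → [7, 9, 11, 14]
15 → extends → [7, 9, 11, 14, 15]
18 → extends → [7, 9, 11, 14, 15, 18]
15 → already a tail → [7, 9, 11, 14, 15, 18]
10 → replaces 11 → [7, 9, 10, 14, 15, 18]
17 → replaces 18 → [7, 9, 10, 14, 15, 17]
Length 6; one witness is 8, 9, 12, 14, 15, 18.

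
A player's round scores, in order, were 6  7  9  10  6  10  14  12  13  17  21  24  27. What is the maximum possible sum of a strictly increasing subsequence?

Let S[i] be the best sum of a strictly increasing subsequence ending at i:
i:       1   2   3   4   5   6   7   8   9  10  11  12  13
a[i]:    6   7   9  10   6  10  14  12  13  17  21  24  27
S:       6  13  22  32   6  32  46  44  57  74  95 119 146
Maximum is 146 (e.g. 6 + 7 + 9 + 10 + 12 + 13 + 17 + 21 + 24 + 27).

146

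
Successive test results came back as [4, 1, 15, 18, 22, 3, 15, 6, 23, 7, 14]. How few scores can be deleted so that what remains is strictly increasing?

6

Fewest deletions = n − (longest strictly increasing subsequence).
Patience tails:
4 → extends → [4]
1 → replaces 4 → [1]
15 → extends → [1, 15]
18 → extends → [1, 15, 18]
22 → extends → [1, 15, 18, 22]
3 → replaces 15 → [1, 3, 18, 22]
15 → replaces 18 → [1, 3, 15, 22]
6 → replaces 15 → [1, 3, 6, 22]
23 → extends → [1, 3, 6, 22, 23]
7 → replaces 22 → [1, 3, 6, 7, 23]
14 → replaces 23 → [1, 3, 6, 7, 14]
Longest strictly increasing subsequence has length 5, so deletions = 11 − 5 = 6.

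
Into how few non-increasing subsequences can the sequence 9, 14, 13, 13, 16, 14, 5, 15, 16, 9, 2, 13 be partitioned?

5

The minimum number of non-increasing subsequences covering a sequence equals the length of its longest strictly increasing subsequence.
LIS length is 5 (e.g. 9, 13, 14, 15, 16), so 5 piles are needed.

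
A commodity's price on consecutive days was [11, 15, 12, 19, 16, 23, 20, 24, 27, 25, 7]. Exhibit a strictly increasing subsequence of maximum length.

Patience tails give the LIS length; then backtrack through the dp parents:
11 → extends → [11]
15 → extends → [11, 15]
12 → replaces 15 → [11, 12]
19 → extends → [11, 12, 19]
16 → replaces 19 → [11, 12, 16]
23 → extends → [11, 12, 16, 23]
20 → replaces 23 → [11, 12, 16, 20]
24 → extends → [11, 12, 16, 20, 24]
27 → extends → [11, 12, 16, 20, 24, 27]
25 → replaces 27 → [11, 12, 16, 20, 24, 25]
7 → replaces 11 → [7, 12, 16, 20, 24, 25]
Length 6; one witness is 11, 15, 19, 23, 24, 27.

11, 15, 19, 23, 24, 27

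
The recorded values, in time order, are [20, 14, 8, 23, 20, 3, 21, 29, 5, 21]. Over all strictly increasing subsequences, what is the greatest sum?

84

Let S[i] be the best sum of a strictly increasing subsequence ending at i:
i:      1  2  3  4  5  6  7  8  9 10
a[i]:  20 14  8 23 20  3 21 29  5 21
S:     20 14  8 43 34  3 55 84  8 55
Maximum is 84 (e.g. 14 + 20 + 21 + 29).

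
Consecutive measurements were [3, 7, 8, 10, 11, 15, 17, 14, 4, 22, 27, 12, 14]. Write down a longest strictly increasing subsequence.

3, 7, 8, 10, 11, 15, 17, 22, 27

Patience tails give the LIS length; then backtrack through the dp parents:
3 → extends → [3]
7 → extends → [3, 7]
8 → extends → [3, 7, 8]
10 → extends → [3, 7, 8, 10]
11 → extends → [3, 7, 8, 10, 11]
15 → extends → [3, 7, 8, 10, 11, 15]
17 → extends → [3, 7, 8, 10, 11, 15, 17]
14 → replaces 15 → [3, 7, 8, 10, 11, 14, 17]
4 → replaces 7 → [3, 4, 8, 10, 11, 14, 17]
22 → extends → [3, 4, 8, 10, 11, 14, 17, 22]
27 → extends → [3, 4, 8, 10, 11, 14, 17, 22, 27]
12 → replaces 14 → [3, 4, 8, 10, 11, 12, 17, 22, 27]
14 → replaces 17 → [3, 4, 8, 10, 11, 12, 14, 22, 27]
Length 9; one witness is 3, 7, 8, 10, 11, 15, 17, 22, 27.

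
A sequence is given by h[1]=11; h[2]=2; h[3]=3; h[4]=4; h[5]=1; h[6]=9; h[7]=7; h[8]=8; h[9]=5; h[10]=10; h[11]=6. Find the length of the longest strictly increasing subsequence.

Track the smallest tail for each achievable length (strict):
11 → extends → [11]
2 → replaces 11 → [2]
3 → extends → [2, 3]
4 → extends → [2, 3, 4]
1 → replaces 2 → [1, 3, 4]
9 → extends → [1, 3, 4, 9]
7 → replaces 9 → [1, 3, 4, 7]
8 → extends → [1, 3, 4, 7, 8]
5 → replaces 7 → [1, 3, 4, 5, 8]
10 → extends → [1, 3, 4, 5, 8, 10]
6 → replaces 8 → [1, 3, 4, 5, 6, 10]
Six tails, so the longest strictly increasing subsequence has length 6 (e.g. 2, 3, 4, 7, 8, 10).

6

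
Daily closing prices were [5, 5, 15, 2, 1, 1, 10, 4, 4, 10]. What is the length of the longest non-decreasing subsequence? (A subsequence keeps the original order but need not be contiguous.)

Let dp[i] be the length of the longest such subsequence ending at index i:
i:      1  2  3  4  5  6  7  8  9 10
a[i]:   5  5 15  2  1  1 10  4  4 10
dp:     1  2  3  1  1  2  3  3  4  5
Maximum dp value is 5.

5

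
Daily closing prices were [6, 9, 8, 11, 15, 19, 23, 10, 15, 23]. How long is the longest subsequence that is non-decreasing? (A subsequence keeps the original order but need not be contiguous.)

7

Track the smallest tail for each achievable length (allowing ties):
6 → extends → [6]
9 → extends → [6, 9]
8 → replaces 9 → [6, 8]
11 → extends → [6, 8, 11]
15 → extends → [6, 8, 11, 15]
19 → extends → [6, 8, 11, 15, 19]
23 → extends → [6, 8, 11, 15, 19, 23]
10 → replaces 11 → [6, 8, 10, 15, 19, 23]
15 → replaces 19 → [6, 8, 10, 15, 15, 23]
23 → extends → [6, 8, 10, 15, 15, 23, 23]
Seven tails, so the longest non-decreasing subsequence has length 7 (e.g. 6, 9, 11, 15, 19, 23, 23).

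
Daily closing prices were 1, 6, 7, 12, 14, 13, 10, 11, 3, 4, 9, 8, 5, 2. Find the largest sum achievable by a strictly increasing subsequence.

40

Let S[i] be the best sum of a strictly increasing subsequence ending at i:
i:      1  2  3  4  5  6  7  8  9 10 11 12 13 14
a[i]:   1  6  7 12 14 13 10 11  3  4  9  8  5  2
S:      1  7 14 26 40 39 24 35  4  8 23 22 13  3
Maximum is 40 (e.g. 1 + 6 + 7 + 12 + 14).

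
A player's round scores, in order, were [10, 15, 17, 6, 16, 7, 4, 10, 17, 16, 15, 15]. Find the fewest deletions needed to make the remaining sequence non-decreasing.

7

Fewest deletions = n − (longest non-decreasing subsequence).
Patience tails:
10 → extends → [10]
15 → extends → [10, 15]
17 → extends → [10, 15, 17]
6 → replaces 10 → [6, 15, 17]
16 → replaces 17 → [6, 15, 16]
7 → replaces 15 → [6, 7, 16]
4 → replaces 6 → [4, 7, 16]
10 → replaces 16 → [4, 7, 10]
17 → extends → [4, 7, 10, 17]
16 → replaces 17 → [4, 7, 10, 16]
15 → replaces 16 → [4, 7, 10, 15]
15 → extends → [4, 7, 10, 15, 15]
Longest non-decreasing subsequence has length 5, so deletions = 12 − 5 = 7.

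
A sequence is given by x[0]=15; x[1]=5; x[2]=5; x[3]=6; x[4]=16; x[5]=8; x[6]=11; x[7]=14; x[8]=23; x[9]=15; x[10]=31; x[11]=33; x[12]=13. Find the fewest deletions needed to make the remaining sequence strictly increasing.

Fewest deletions = n − (longest strictly increasing subsequence).
i:      0  1  2  3  4  5  6  7  8  9 10 11 12
x[i]:  15  5  5  6 16  8 11 14 23 15 31 33 13
dp:     1  1  1  2  3  3  4  5  6  6  7  8  5
max dp = 8, so deletions = 13 − 8 = 5.

5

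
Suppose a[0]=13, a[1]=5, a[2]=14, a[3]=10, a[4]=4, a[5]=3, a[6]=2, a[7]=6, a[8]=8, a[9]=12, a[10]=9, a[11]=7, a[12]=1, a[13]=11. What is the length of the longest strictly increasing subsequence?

Track the smallest tail for each achievable length (strict):
13 → extends → [13]
5 → replaces 13 → [5]
14 → extends → [5, 14]
10 → replaces 14 → [5, 10]
4 → replaces 5 → [4, 10]
3 → replaces 4 → [3, 10]
2 → replaces 3 → [2, 10]
6 → replaces 10 → [2, 6]
8 → extends → [2, 6, 8]
12 → extends → [2, 6, 8, 12]
9 → replaces 12 → [2, 6, 8, 9]
7 → replaces 8 → [2, 6, 7, 9]
1 → replaces 2 → [1, 6, 7, 9]
11 → extends → [1, 6, 7, 9, 11]
Five tails, so the longest strictly increasing subsequence has length 5 (e.g. 5, 6, 8, 9, 11).

5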